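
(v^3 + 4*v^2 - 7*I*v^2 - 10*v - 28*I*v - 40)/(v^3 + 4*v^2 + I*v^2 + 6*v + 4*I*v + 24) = (v - 5*I)/(v + 3*I)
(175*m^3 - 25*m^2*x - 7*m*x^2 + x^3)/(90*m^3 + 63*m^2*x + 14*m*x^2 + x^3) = (35*m^2 - 12*m*x + x^2)/(18*m^2 + 9*m*x + x^2)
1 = 1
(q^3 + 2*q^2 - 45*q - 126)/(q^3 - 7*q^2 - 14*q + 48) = (q^2 - q - 42)/(q^2 - 10*q + 16)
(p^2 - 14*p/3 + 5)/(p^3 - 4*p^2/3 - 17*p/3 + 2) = (3*p - 5)/(3*p^2 + 5*p - 2)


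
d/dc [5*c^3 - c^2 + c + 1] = 15*c^2 - 2*c + 1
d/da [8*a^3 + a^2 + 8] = 2*a*(12*a + 1)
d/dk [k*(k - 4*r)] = 2*k - 4*r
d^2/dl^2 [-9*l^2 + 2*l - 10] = -18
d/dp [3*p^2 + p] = 6*p + 1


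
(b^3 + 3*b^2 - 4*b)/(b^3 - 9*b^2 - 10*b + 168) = b*(b - 1)/(b^2 - 13*b + 42)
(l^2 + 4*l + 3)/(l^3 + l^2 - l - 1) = (l + 3)/(l^2 - 1)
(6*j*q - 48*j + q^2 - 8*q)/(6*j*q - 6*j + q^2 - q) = (q - 8)/(q - 1)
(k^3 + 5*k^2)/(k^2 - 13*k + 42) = k^2*(k + 5)/(k^2 - 13*k + 42)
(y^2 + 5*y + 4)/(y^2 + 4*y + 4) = (y^2 + 5*y + 4)/(y^2 + 4*y + 4)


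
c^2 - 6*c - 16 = (c - 8)*(c + 2)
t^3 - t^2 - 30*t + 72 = (t - 4)*(t - 3)*(t + 6)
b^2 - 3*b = b*(b - 3)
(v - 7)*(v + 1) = v^2 - 6*v - 7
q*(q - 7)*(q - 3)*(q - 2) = q^4 - 12*q^3 + 41*q^2 - 42*q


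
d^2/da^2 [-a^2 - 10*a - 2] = -2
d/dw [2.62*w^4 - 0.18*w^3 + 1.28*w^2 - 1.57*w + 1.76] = 10.48*w^3 - 0.54*w^2 + 2.56*w - 1.57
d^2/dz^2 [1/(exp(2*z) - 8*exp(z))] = 4*((2 - exp(z))*(exp(z) - 8) + 2*(exp(z) - 4)^2)*exp(-z)/(exp(z) - 8)^3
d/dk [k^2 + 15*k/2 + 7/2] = 2*k + 15/2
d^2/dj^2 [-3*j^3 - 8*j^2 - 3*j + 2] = -18*j - 16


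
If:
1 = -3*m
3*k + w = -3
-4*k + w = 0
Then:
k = -3/7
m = -1/3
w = -12/7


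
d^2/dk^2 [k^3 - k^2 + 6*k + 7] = 6*k - 2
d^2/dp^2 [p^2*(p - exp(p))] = -p^2*exp(p) - 4*p*exp(p) + 6*p - 2*exp(p)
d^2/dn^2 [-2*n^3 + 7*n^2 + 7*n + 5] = 14 - 12*n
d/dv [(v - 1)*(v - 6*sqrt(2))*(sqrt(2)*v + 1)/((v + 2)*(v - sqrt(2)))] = (sqrt(2)*v^4 - 4*v^3 + 4*sqrt(2)*v^3 - 43*v^2 + 15*sqrt(2)*v^2 + 8*v + 32*sqrt(2)*v - 34*sqrt(2) + 36)/(v^4 - 2*sqrt(2)*v^3 + 4*v^3 - 8*sqrt(2)*v^2 + 6*v^2 - 8*sqrt(2)*v + 8*v + 8)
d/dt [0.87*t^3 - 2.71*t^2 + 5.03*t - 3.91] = 2.61*t^2 - 5.42*t + 5.03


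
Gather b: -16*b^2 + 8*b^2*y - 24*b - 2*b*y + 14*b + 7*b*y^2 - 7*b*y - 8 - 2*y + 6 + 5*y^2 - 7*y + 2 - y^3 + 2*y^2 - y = b^2*(8*y - 16) + b*(7*y^2 - 9*y - 10) - y^3 + 7*y^2 - 10*y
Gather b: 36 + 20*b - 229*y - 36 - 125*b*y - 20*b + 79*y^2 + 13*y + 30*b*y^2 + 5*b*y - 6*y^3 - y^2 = b*(30*y^2 - 120*y) - 6*y^3 + 78*y^2 - 216*y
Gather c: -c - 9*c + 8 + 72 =80 - 10*c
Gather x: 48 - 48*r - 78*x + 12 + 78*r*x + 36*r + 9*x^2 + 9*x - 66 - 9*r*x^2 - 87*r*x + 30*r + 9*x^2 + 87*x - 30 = 18*r + x^2*(18 - 9*r) + x*(18 - 9*r) - 36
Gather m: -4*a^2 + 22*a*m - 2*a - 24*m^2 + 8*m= -4*a^2 - 2*a - 24*m^2 + m*(22*a + 8)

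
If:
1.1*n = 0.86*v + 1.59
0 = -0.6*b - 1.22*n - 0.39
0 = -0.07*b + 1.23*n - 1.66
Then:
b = -3.04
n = 1.18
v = -0.34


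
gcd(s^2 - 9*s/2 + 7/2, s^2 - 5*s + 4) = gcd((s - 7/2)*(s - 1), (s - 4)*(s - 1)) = s - 1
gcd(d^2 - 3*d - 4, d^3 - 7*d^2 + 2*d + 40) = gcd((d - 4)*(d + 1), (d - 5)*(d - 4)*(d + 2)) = d - 4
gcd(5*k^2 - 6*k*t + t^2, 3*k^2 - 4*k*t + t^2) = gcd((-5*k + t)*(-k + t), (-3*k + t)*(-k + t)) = -k + t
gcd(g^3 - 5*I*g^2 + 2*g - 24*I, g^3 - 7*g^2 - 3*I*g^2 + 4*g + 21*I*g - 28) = g - 4*I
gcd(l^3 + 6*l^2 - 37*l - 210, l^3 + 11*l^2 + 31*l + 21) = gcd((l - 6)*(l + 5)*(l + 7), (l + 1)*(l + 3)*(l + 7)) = l + 7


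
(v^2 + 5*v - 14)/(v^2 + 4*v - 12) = (v + 7)/(v + 6)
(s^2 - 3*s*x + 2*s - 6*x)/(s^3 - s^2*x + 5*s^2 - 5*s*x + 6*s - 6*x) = (-s + 3*x)/(-s^2 + s*x - 3*s + 3*x)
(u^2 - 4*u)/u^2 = (u - 4)/u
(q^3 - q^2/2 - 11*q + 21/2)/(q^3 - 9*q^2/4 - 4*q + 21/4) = 2*(2*q + 7)/(4*q + 7)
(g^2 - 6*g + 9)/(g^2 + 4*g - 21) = (g - 3)/(g + 7)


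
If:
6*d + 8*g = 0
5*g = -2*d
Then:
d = 0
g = 0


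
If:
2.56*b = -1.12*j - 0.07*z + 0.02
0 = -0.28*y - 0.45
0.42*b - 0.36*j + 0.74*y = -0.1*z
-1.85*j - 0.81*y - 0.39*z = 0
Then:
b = 0.20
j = -0.92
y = -1.61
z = 7.72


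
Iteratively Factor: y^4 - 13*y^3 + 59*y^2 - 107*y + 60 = (y - 4)*(y^3 - 9*y^2 + 23*y - 15) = (y - 5)*(y - 4)*(y^2 - 4*y + 3) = (y - 5)*(y - 4)*(y - 3)*(y - 1)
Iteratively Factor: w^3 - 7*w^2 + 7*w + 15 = (w - 5)*(w^2 - 2*w - 3) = (w - 5)*(w + 1)*(w - 3)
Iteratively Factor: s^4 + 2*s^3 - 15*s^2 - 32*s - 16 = (s - 4)*(s^3 + 6*s^2 + 9*s + 4) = (s - 4)*(s + 1)*(s^2 + 5*s + 4) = (s - 4)*(s + 1)*(s + 4)*(s + 1)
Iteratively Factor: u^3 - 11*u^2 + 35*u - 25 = (u - 1)*(u^2 - 10*u + 25) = (u - 5)*(u - 1)*(u - 5)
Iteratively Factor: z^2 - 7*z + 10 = (z - 2)*(z - 5)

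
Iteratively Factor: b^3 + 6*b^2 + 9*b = (b + 3)*(b^2 + 3*b) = (b + 3)^2*(b)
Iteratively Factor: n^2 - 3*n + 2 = (n - 2)*(n - 1)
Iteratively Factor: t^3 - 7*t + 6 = (t - 1)*(t^2 + t - 6) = (t - 2)*(t - 1)*(t + 3)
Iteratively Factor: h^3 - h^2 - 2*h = (h)*(h^2 - h - 2) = h*(h + 1)*(h - 2)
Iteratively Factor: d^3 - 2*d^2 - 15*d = (d - 5)*(d^2 + 3*d) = d*(d - 5)*(d + 3)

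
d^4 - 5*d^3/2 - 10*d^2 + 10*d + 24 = (d - 4)*(d - 2)*(d + 3/2)*(d + 2)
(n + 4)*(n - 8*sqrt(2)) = n^2 - 8*sqrt(2)*n + 4*n - 32*sqrt(2)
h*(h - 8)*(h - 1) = h^3 - 9*h^2 + 8*h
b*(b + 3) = b^2 + 3*b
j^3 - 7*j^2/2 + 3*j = j*(j - 2)*(j - 3/2)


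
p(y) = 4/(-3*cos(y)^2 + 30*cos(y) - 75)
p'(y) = 4*(-6*sin(y)*cos(y) + 30*sin(y))/(-3*cos(y)^2 + 30*cos(y) - 75)^2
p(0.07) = -0.08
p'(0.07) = 0.00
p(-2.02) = -0.05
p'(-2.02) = -0.01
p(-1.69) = -0.05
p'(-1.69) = -0.02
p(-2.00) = -0.05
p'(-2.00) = -0.02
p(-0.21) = -0.08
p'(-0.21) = -0.01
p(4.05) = -0.04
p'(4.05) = -0.01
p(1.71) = -0.05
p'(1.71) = 0.02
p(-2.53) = -0.04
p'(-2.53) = -0.01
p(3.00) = -0.04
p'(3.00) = 0.00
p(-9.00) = -0.04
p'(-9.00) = -0.00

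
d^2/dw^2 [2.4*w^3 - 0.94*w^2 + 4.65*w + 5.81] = 14.4*w - 1.88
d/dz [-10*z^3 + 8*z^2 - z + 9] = -30*z^2 + 16*z - 1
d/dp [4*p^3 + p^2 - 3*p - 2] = 12*p^2 + 2*p - 3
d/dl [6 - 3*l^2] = -6*l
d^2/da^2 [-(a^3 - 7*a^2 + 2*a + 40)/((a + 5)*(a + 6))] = 20*(-17*a^3 - 174*a^2 - 384*a + 332)/(a^6 + 33*a^5 + 453*a^4 + 3311*a^3 + 13590*a^2 + 29700*a + 27000)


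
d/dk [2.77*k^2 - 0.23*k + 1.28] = 5.54*k - 0.23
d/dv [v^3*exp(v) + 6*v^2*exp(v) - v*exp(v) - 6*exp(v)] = (v^3 + 9*v^2 + 11*v - 7)*exp(v)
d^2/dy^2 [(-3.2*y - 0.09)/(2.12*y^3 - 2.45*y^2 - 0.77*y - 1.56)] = (-86.29248*y^5 + 94.870848*y^4 - 41.384*y^3 - 129.356334*y^2 + 70.577802*y + 8.268918)/(9.528128*y^9 - 33.03384*y^8 + 27.793836*y^7 - 11.743637*y^6 + 38.520909*y^5 - 17.170251*y^4 - 2.636477*y^3 - 20.661732*y^2 - 5.621616*y - 3.796416)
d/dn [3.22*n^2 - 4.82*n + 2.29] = 6.44*n - 4.82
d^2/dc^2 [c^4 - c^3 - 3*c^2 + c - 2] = 12*c^2 - 6*c - 6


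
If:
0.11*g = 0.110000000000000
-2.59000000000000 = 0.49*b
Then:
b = -5.29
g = 1.00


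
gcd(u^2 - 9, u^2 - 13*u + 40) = 1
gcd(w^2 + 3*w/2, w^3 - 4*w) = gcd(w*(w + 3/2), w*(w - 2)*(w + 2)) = w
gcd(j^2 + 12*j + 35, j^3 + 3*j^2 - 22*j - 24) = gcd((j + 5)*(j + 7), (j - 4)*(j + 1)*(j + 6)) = 1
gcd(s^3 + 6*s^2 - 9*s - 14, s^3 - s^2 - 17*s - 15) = s + 1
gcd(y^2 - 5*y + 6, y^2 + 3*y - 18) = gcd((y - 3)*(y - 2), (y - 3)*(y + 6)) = y - 3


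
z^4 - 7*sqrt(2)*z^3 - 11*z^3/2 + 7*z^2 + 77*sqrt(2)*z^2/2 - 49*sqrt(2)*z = z*(z - 7/2)*(z - 2)*(z - 7*sqrt(2))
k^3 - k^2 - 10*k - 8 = (k - 4)*(k + 1)*(k + 2)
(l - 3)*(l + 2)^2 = l^3 + l^2 - 8*l - 12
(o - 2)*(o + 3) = o^2 + o - 6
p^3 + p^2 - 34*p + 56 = (p - 4)*(p - 2)*(p + 7)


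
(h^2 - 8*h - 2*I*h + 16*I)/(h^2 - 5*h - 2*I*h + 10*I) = (h - 8)/(h - 5)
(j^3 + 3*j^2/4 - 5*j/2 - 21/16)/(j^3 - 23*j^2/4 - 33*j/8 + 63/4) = (j + 1/2)/(j - 6)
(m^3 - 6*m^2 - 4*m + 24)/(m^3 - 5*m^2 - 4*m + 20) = (m - 6)/(m - 5)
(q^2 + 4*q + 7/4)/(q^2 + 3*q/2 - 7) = (q + 1/2)/(q - 2)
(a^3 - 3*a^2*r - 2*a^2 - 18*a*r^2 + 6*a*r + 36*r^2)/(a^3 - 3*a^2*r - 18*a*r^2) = (a - 2)/a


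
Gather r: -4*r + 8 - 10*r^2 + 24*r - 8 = -10*r^2 + 20*r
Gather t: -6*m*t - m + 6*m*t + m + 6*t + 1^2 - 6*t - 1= 0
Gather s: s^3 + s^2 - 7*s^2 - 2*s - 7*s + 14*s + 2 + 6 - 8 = s^3 - 6*s^2 + 5*s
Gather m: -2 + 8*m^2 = 8*m^2 - 2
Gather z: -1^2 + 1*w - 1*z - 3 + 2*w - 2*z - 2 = 3*w - 3*z - 6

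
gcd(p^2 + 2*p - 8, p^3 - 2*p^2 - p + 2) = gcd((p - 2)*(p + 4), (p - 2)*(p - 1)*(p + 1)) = p - 2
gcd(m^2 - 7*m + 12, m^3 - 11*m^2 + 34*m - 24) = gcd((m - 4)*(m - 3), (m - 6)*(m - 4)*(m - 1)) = m - 4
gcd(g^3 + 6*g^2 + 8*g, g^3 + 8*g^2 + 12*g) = g^2 + 2*g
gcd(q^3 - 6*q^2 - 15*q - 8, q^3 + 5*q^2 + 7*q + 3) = q^2 + 2*q + 1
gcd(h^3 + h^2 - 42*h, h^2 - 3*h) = h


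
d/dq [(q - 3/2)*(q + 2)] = 2*q + 1/2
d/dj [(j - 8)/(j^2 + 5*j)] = (-j^2 + 16*j + 40)/(j^2*(j^2 + 10*j + 25))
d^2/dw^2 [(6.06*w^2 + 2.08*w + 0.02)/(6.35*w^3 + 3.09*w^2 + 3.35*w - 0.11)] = (488.7087*w^6 + 503.2248*w^5 - 518.914379999999*w^4 - 108.694064*w^3 + 33.491796*w^2 + 5.56795199999999*w + 2.142108)/(256.047875*w^9 + 373.789575*w^8 + 587.13243*w^7 + 410.589354*w^6 + 296.79684*w^5 + 86.841852*w^4 + 30.99389*w^3 - 3.591258*w^2 + 0.121605*w - 0.001331)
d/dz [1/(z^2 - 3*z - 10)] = (3 - 2*z)/(-z^2 + 3*z + 10)^2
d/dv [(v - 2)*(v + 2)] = 2*v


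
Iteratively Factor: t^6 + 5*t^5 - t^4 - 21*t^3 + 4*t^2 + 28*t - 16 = (t + 2)*(t^5 + 3*t^4 - 7*t^3 - 7*t^2 + 18*t - 8) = (t - 1)*(t + 2)*(t^4 + 4*t^3 - 3*t^2 - 10*t + 8) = (t - 1)*(t + 2)^2*(t^3 + 2*t^2 - 7*t + 4) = (t - 1)*(t + 2)^2*(t + 4)*(t^2 - 2*t + 1) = (t - 1)^2*(t + 2)^2*(t + 4)*(t - 1)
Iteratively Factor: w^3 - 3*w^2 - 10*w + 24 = (w - 2)*(w^2 - w - 12) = (w - 4)*(w - 2)*(w + 3)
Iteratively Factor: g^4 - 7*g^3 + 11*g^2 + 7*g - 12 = (g + 1)*(g^3 - 8*g^2 + 19*g - 12) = (g - 4)*(g + 1)*(g^2 - 4*g + 3) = (g - 4)*(g - 1)*(g + 1)*(g - 3)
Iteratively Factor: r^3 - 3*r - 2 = (r - 2)*(r^2 + 2*r + 1) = (r - 2)*(r + 1)*(r + 1)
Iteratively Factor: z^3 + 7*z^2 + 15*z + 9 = (z + 3)*(z^2 + 4*z + 3) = (z + 3)^2*(z + 1)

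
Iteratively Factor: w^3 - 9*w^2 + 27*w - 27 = (w - 3)*(w^2 - 6*w + 9) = (w - 3)^2*(w - 3)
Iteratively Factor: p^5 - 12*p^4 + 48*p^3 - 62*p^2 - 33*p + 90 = (p - 3)*(p^4 - 9*p^3 + 21*p^2 + p - 30) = (p - 5)*(p - 3)*(p^3 - 4*p^2 + p + 6) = (p - 5)*(p - 3)*(p + 1)*(p^2 - 5*p + 6) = (p - 5)*(p - 3)*(p - 2)*(p + 1)*(p - 3)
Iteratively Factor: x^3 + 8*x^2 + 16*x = (x + 4)*(x^2 + 4*x) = (x + 4)^2*(x)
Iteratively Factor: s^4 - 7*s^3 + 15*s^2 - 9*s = (s - 3)*(s^3 - 4*s^2 + 3*s) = (s - 3)*(s - 1)*(s^2 - 3*s) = s*(s - 3)*(s - 1)*(s - 3)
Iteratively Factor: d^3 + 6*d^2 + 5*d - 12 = (d + 4)*(d^2 + 2*d - 3) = (d + 3)*(d + 4)*(d - 1)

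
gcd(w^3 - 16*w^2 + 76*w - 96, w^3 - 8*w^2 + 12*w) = w^2 - 8*w + 12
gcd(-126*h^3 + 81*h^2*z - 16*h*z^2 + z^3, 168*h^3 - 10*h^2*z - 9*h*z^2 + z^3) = 42*h^2 - 13*h*z + z^2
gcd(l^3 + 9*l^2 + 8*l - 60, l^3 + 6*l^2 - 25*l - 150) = l^2 + 11*l + 30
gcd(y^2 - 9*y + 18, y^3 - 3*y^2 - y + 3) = y - 3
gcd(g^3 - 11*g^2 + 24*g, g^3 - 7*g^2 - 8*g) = g^2 - 8*g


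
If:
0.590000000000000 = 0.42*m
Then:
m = 1.40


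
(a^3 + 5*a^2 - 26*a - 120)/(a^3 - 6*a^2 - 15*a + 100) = (a + 6)/(a - 5)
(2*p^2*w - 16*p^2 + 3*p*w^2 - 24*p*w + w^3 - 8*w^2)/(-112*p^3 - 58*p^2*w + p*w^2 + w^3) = (-p*w + 8*p - w^2 + 8*w)/(56*p^2 + p*w - w^2)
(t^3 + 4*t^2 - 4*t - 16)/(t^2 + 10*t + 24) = (t^2 - 4)/(t + 6)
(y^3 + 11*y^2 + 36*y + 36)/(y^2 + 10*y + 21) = (y^2 + 8*y + 12)/(y + 7)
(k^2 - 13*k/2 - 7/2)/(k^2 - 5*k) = (2*k^2 - 13*k - 7)/(2*k*(k - 5))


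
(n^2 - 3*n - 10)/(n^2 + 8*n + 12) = (n - 5)/(n + 6)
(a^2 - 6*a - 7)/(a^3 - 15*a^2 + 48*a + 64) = (a - 7)/(a^2 - 16*a + 64)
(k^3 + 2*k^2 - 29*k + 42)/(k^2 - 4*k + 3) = (k^2 + 5*k - 14)/(k - 1)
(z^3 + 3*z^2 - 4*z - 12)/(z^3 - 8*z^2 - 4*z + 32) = (z + 3)/(z - 8)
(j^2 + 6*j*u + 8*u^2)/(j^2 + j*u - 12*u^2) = (-j - 2*u)/(-j + 3*u)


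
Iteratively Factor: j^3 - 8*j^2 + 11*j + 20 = (j + 1)*(j^2 - 9*j + 20) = (j - 5)*(j + 1)*(j - 4)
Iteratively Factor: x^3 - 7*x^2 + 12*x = (x - 4)*(x^2 - 3*x) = x*(x - 4)*(x - 3)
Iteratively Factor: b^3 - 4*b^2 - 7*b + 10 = (b - 1)*(b^2 - 3*b - 10) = (b - 1)*(b + 2)*(b - 5)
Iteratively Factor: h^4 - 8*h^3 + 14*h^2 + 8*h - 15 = (h + 1)*(h^3 - 9*h^2 + 23*h - 15) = (h - 5)*(h + 1)*(h^2 - 4*h + 3) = (h - 5)*(h - 1)*(h + 1)*(h - 3)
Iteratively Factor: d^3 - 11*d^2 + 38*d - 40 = (d - 4)*(d^2 - 7*d + 10) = (d - 4)*(d - 2)*(d - 5)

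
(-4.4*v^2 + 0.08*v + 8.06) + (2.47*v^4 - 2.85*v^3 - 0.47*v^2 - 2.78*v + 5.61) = 2.47*v^4 - 2.85*v^3 - 4.87*v^2 - 2.7*v + 13.67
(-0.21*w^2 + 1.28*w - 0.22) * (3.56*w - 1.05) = -0.7476*w^3 + 4.7773*w^2 - 2.1272*w + 0.231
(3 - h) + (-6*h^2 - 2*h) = -6*h^2 - 3*h + 3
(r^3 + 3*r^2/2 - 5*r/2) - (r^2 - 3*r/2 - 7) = r^3 + r^2/2 - r + 7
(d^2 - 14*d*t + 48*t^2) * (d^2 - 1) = d^4 - 14*d^3*t + 48*d^2*t^2 - d^2 + 14*d*t - 48*t^2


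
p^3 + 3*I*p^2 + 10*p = p*(p - 2*I)*(p + 5*I)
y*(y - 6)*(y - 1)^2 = y^4 - 8*y^3 + 13*y^2 - 6*y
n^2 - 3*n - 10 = (n - 5)*(n + 2)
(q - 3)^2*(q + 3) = q^3 - 3*q^2 - 9*q + 27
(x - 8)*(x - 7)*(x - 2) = x^3 - 17*x^2 + 86*x - 112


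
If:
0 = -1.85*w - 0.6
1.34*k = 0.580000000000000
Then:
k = 0.43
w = -0.32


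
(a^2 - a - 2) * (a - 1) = a^3 - 2*a^2 - a + 2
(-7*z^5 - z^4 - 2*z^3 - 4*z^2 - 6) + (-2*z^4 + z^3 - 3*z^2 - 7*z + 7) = -7*z^5 - 3*z^4 - z^3 - 7*z^2 - 7*z + 1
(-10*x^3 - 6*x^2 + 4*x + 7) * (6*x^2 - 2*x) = -60*x^5 - 16*x^4 + 36*x^3 + 34*x^2 - 14*x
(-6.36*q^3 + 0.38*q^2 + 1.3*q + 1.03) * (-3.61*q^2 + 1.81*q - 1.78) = 22.9596*q^5 - 12.8834*q^4 + 7.3156*q^3 - 2.0417*q^2 - 0.4497*q - 1.8334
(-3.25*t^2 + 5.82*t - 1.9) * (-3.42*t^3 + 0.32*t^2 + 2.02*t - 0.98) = 11.115*t^5 - 20.9444*t^4 + 1.7954*t^3 + 14.3334*t^2 - 9.5416*t + 1.862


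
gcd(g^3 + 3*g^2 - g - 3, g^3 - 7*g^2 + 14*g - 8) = g - 1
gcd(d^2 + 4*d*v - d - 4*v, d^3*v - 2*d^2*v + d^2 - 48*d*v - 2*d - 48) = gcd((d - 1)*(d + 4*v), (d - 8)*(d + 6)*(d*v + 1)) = 1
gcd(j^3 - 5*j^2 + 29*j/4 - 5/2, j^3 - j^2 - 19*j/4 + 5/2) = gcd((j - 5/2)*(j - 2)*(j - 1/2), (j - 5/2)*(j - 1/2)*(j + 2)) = j^2 - 3*j + 5/4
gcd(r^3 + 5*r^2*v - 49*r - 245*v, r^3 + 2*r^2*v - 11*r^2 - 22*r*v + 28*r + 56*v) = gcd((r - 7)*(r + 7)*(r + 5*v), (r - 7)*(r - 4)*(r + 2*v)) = r - 7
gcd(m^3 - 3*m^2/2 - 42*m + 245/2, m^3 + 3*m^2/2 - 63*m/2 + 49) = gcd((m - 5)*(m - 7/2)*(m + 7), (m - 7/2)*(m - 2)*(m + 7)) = m^2 + 7*m/2 - 49/2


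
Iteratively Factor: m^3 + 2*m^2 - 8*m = (m)*(m^2 + 2*m - 8) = m*(m + 4)*(m - 2)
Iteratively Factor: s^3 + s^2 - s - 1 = (s - 1)*(s^2 + 2*s + 1) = (s - 1)*(s + 1)*(s + 1)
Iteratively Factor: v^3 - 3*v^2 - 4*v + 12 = (v - 3)*(v^2 - 4) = (v - 3)*(v + 2)*(v - 2)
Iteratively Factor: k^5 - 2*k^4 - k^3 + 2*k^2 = (k + 1)*(k^4 - 3*k^3 + 2*k^2) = (k - 1)*(k + 1)*(k^3 - 2*k^2) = k*(k - 1)*(k + 1)*(k^2 - 2*k) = k^2*(k - 1)*(k + 1)*(k - 2)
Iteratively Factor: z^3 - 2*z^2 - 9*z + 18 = (z - 3)*(z^2 + z - 6) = (z - 3)*(z + 3)*(z - 2)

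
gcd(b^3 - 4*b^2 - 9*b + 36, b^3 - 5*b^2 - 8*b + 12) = 1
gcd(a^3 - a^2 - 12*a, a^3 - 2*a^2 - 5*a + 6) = 1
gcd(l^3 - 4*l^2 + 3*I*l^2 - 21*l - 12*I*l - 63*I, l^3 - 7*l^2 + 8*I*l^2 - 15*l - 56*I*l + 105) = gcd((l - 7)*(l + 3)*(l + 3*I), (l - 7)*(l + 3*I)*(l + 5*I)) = l^2 + l*(-7 + 3*I) - 21*I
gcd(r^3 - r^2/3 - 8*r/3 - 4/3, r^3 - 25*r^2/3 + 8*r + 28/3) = r^2 - 4*r/3 - 4/3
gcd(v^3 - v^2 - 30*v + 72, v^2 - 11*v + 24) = v - 3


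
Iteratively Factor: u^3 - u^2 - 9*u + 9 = (u - 1)*(u^2 - 9) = (u - 3)*(u - 1)*(u + 3)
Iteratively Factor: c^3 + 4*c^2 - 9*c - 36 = (c + 3)*(c^2 + c - 12) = (c + 3)*(c + 4)*(c - 3)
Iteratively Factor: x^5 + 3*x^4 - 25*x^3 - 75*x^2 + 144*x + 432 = (x + 3)*(x^4 - 25*x^2 + 144) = (x + 3)*(x + 4)*(x^3 - 4*x^2 - 9*x + 36) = (x - 3)*(x + 3)*(x + 4)*(x^2 - x - 12) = (x - 4)*(x - 3)*(x + 3)*(x + 4)*(x + 3)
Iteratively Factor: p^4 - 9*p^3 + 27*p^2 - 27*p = (p - 3)*(p^3 - 6*p^2 + 9*p) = (p - 3)^2*(p^2 - 3*p) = p*(p - 3)^2*(p - 3)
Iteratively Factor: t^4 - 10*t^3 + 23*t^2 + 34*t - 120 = (t - 3)*(t^3 - 7*t^2 + 2*t + 40) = (t - 3)*(t + 2)*(t^2 - 9*t + 20) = (t - 5)*(t - 3)*(t + 2)*(t - 4)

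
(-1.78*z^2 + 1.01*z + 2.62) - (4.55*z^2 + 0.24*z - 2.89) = -6.33*z^2 + 0.77*z + 5.51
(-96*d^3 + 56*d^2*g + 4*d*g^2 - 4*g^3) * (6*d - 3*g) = -576*d^4 + 624*d^3*g - 144*d^2*g^2 - 36*d*g^3 + 12*g^4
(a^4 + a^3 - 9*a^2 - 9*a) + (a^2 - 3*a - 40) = a^4 + a^3 - 8*a^2 - 12*a - 40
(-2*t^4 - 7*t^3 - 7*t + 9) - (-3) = -2*t^4 - 7*t^3 - 7*t + 12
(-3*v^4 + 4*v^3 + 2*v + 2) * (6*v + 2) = -18*v^5 + 18*v^4 + 8*v^3 + 12*v^2 + 16*v + 4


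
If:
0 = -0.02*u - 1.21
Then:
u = -60.50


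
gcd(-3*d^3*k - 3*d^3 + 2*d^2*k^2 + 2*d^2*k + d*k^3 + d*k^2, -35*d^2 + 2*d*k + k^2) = 1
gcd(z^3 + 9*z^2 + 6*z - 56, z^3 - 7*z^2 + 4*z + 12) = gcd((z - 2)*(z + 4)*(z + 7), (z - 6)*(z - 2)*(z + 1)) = z - 2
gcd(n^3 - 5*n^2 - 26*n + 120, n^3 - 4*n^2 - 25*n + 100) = n^2 + n - 20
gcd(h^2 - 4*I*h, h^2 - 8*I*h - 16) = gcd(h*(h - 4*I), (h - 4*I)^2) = h - 4*I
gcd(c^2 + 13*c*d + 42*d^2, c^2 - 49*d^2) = c + 7*d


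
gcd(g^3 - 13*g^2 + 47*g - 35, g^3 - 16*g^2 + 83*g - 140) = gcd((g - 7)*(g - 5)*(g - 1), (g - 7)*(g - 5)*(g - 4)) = g^2 - 12*g + 35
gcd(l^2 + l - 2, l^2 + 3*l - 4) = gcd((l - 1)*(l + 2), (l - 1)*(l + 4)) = l - 1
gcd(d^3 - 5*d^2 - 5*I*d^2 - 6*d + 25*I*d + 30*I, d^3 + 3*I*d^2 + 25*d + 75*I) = d - 5*I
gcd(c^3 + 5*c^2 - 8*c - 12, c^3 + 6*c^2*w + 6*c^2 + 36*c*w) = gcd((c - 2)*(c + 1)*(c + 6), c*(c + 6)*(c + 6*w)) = c + 6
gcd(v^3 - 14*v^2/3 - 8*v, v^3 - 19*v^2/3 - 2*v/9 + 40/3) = v^2 - 14*v/3 - 8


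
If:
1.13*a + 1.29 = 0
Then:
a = -1.14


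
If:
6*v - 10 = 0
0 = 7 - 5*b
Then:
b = 7/5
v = 5/3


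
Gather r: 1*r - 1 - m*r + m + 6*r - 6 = m + r*(7 - m) - 7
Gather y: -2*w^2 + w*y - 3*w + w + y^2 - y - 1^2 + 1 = -2*w^2 - 2*w + y^2 + y*(w - 1)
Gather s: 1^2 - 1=0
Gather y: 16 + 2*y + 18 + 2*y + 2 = 4*y + 36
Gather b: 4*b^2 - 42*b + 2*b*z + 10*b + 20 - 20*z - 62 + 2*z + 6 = 4*b^2 + b*(2*z - 32) - 18*z - 36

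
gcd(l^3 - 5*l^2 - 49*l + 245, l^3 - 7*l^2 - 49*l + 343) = l^2 - 49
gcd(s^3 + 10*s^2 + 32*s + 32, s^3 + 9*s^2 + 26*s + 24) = s^2 + 6*s + 8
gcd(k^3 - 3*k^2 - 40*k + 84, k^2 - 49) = k - 7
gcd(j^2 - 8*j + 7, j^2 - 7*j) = j - 7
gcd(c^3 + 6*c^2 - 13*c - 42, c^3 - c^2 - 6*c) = c^2 - c - 6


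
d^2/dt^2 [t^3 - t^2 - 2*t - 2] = 6*t - 2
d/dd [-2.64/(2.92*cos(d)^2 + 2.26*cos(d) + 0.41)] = -(15.4176*cos(d) + 5.9664)*sin(d)/(2.92*cos(d)^2 + 2.26*cos(d) + 0.41)^2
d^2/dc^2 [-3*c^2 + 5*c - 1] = -6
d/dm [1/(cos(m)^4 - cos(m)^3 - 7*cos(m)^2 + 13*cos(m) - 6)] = (-4*sin(m)^2 + cos(m) - 9)*sin(m)/((cos(m) - 2)^2*(cos(m) - 1)^3*(cos(m) + 3)^2)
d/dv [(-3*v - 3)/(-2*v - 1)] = -3/(2*v + 1)^2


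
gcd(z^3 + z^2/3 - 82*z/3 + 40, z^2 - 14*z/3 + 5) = z - 5/3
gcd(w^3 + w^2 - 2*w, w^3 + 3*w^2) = w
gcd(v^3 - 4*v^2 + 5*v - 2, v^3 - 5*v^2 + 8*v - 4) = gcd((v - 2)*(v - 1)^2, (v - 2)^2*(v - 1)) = v^2 - 3*v + 2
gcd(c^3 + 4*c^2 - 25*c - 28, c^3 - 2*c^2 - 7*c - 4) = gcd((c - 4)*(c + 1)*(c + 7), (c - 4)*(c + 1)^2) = c^2 - 3*c - 4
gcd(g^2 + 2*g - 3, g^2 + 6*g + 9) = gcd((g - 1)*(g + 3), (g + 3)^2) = g + 3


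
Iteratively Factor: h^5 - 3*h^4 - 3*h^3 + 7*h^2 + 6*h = (h + 1)*(h^4 - 4*h^3 + h^2 + 6*h) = (h - 2)*(h + 1)*(h^3 - 2*h^2 - 3*h) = h*(h - 2)*(h + 1)*(h^2 - 2*h - 3) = h*(h - 3)*(h - 2)*(h + 1)*(h + 1)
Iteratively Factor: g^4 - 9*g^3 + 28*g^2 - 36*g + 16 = (g - 2)*(g^3 - 7*g^2 + 14*g - 8) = (g - 2)^2*(g^2 - 5*g + 4) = (g - 4)*(g - 2)^2*(g - 1)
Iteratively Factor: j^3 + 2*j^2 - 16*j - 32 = (j + 2)*(j^2 - 16) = (j - 4)*(j + 2)*(j + 4)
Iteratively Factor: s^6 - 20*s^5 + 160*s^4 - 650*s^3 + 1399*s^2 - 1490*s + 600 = (s - 5)*(s^5 - 15*s^4 + 85*s^3 - 225*s^2 + 274*s - 120) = (s - 5)*(s - 2)*(s^4 - 13*s^3 + 59*s^2 - 107*s + 60) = (s - 5)*(s - 4)*(s - 2)*(s^3 - 9*s^2 + 23*s - 15) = (s - 5)^2*(s - 4)*(s - 2)*(s^2 - 4*s + 3) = (s - 5)^2*(s - 4)*(s - 3)*(s - 2)*(s - 1)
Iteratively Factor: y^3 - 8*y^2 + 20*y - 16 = (y - 2)*(y^2 - 6*y + 8) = (y - 2)^2*(y - 4)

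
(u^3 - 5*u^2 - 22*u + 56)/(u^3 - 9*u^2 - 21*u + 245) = (u^2 + 2*u - 8)/(u^2 - 2*u - 35)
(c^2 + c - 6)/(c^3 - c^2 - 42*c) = (-c^2 - c + 6)/(c*(-c^2 + c + 42))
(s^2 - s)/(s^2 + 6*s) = (s - 1)/(s + 6)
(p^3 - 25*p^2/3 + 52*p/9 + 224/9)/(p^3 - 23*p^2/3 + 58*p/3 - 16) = (3*p^2 - 17*p - 28)/(3*(p^2 - 5*p + 6))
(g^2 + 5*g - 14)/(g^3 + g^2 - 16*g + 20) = (g + 7)/(g^2 + 3*g - 10)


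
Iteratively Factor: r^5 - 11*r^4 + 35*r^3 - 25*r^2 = (r - 1)*(r^4 - 10*r^3 + 25*r^2) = (r - 5)*(r - 1)*(r^3 - 5*r^2) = r*(r - 5)*(r - 1)*(r^2 - 5*r) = r*(r - 5)^2*(r - 1)*(r)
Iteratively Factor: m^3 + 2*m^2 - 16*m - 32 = (m + 4)*(m^2 - 2*m - 8) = (m + 2)*(m + 4)*(m - 4)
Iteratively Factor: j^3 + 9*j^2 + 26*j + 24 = (j + 4)*(j^2 + 5*j + 6) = (j + 2)*(j + 4)*(j + 3)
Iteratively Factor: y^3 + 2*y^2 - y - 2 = (y + 1)*(y^2 + y - 2) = (y + 1)*(y + 2)*(y - 1)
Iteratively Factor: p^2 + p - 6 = (p - 2)*(p + 3)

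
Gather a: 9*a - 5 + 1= 9*a - 4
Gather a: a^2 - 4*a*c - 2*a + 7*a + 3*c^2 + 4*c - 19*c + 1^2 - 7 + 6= a^2 + a*(5 - 4*c) + 3*c^2 - 15*c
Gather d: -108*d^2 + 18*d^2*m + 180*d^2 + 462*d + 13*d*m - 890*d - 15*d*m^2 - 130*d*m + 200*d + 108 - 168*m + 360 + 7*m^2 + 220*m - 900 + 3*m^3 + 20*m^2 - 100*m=d^2*(18*m + 72) + d*(-15*m^2 - 117*m - 228) + 3*m^3 + 27*m^2 - 48*m - 432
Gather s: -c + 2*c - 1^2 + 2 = c + 1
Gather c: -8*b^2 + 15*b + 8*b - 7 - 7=-8*b^2 + 23*b - 14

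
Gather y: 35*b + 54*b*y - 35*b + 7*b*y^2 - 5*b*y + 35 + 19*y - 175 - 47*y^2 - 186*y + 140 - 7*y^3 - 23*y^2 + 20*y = -7*y^3 + y^2*(7*b - 70) + y*(49*b - 147)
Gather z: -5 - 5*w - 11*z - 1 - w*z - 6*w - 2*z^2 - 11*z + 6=-11*w - 2*z^2 + z*(-w - 22)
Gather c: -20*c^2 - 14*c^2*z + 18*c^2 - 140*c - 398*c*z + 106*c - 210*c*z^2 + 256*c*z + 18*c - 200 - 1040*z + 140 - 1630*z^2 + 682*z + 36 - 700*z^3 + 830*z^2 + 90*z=c^2*(-14*z - 2) + c*(-210*z^2 - 142*z - 16) - 700*z^3 - 800*z^2 - 268*z - 24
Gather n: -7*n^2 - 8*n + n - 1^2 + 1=-7*n^2 - 7*n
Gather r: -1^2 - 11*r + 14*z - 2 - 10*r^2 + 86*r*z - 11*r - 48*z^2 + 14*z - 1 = -10*r^2 + r*(86*z - 22) - 48*z^2 + 28*z - 4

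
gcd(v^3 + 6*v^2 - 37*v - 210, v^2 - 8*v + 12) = v - 6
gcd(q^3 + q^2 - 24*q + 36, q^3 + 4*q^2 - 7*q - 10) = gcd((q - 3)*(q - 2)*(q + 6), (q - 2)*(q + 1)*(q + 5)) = q - 2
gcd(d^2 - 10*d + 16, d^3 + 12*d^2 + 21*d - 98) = d - 2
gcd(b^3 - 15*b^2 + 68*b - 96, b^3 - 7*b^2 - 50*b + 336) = b - 8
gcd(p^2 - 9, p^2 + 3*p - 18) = p - 3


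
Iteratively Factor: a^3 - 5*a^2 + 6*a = (a - 2)*(a^2 - 3*a) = a*(a - 2)*(a - 3)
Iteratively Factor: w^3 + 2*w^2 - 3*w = (w)*(w^2 + 2*w - 3) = w*(w + 3)*(w - 1)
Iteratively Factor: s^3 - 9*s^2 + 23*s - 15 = (s - 3)*(s^2 - 6*s + 5) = (s - 5)*(s - 3)*(s - 1)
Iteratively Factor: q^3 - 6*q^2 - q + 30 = (q - 3)*(q^2 - 3*q - 10) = (q - 3)*(q + 2)*(q - 5)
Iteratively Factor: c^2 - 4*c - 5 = (c - 5)*(c + 1)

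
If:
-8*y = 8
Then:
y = -1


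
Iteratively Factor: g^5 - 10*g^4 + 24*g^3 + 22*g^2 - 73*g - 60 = (g + 1)*(g^4 - 11*g^3 + 35*g^2 - 13*g - 60) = (g - 3)*(g + 1)*(g^3 - 8*g^2 + 11*g + 20) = (g - 5)*(g - 3)*(g + 1)*(g^2 - 3*g - 4) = (g - 5)*(g - 4)*(g - 3)*(g + 1)*(g + 1)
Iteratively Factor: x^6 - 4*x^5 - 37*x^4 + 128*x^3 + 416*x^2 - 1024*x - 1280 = (x + 4)*(x^5 - 8*x^4 - 5*x^3 + 148*x^2 - 176*x - 320) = (x - 5)*(x + 4)*(x^4 - 3*x^3 - 20*x^2 + 48*x + 64) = (x - 5)*(x + 4)^2*(x^3 - 7*x^2 + 8*x + 16) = (x - 5)*(x - 4)*(x + 4)^2*(x^2 - 3*x - 4) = (x - 5)*(x - 4)*(x + 1)*(x + 4)^2*(x - 4)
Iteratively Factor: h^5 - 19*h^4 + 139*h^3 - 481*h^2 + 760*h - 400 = (h - 4)*(h^4 - 15*h^3 + 79*h^2 - 165*h + 100) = (h - 5)*(h - 4)*(h^3 - 10*h^2 + 29*h - 20) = (h - 5)^2*(h - 4)*(h^2 - 5*h + 4) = (h - 5)^2*(h - 4)*(h - 1)*(h - 4)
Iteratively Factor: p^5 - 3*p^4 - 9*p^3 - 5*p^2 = (p)*(p^4 - 3*p^3 - 9*p^2 - 5*p) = p*(p - 5)*(p^3 + 2*p^2 + p) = p^2*(p - 5)*(p^2 + 2*p + 1) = p^2*(p - 5)*(p + 1)*(p + 1)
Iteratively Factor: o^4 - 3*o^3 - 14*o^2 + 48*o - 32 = (o - 4)*(o^3 + o^2 - 10*o + 8) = (o - 4)*(o + 4)*(o^2 - 3*o + 2) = (o - 4)*(o - 2)*(o + 4)*(o - 1)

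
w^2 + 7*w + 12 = (w + 3)*(w + 4)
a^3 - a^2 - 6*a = a*(a - 3)*(a + 2)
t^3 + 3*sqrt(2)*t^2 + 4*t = t*(t + sqrt(2))*(t + 2*sqrt(2))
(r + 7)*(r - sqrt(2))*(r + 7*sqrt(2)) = r^3 + 7*r^2 + 6*sqrt(2)*r^2 - 14*r + 42*sqrt(2)*r - 98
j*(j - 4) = j^2 - 4*j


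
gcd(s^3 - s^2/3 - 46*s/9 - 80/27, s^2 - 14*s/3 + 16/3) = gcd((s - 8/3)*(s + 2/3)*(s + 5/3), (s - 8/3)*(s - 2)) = s - 8/3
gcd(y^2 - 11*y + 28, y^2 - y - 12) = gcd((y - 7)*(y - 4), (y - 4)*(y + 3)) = y - 4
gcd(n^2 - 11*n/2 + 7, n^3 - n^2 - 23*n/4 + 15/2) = n - 2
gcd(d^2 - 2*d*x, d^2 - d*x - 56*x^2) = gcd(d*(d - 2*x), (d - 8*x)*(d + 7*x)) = 1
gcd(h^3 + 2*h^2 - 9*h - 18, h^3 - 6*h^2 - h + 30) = h^2 - h - 6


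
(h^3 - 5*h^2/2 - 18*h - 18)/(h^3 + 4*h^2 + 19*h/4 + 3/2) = 2*(h - 6)/(2*h + 1)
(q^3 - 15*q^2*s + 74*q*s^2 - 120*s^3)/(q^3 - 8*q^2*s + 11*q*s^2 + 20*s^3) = (q - 6*s)/(q + s)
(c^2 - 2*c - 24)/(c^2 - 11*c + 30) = (c + 4)/(c - 5)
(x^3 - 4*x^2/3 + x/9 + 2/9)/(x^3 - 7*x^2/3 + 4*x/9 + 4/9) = (x - 1)/(x - 2)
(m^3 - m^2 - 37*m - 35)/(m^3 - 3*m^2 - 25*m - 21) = (m + 5)/(m + 3)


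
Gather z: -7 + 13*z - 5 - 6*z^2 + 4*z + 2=-6*z^2 + 17*z - 10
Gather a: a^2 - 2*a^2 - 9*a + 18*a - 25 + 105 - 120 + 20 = -a^2 + 9*a - 20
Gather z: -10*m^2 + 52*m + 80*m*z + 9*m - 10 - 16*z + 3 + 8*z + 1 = -10*m^2 + 61*m + z*(80*m - 8) - 6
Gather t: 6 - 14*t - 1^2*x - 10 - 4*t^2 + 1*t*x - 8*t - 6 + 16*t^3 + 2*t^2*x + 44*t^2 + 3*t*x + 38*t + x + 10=16*t^3 + t^2*(2*x + 40) + t*(4*x + 16)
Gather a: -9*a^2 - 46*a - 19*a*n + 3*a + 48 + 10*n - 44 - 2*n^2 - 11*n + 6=-9*a^2 + a*(-19*n - 43) - 2*n^2 - n + 10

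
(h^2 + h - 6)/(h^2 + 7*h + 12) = (h - 2)/(h + 4)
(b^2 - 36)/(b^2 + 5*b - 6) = (b - 6)/(b - 1)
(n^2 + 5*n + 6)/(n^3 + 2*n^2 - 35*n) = (n^2 + 5*n + 6)/(n*(n^2 + 2*n - 35))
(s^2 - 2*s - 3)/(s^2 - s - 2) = (s - 3)/(s - 2)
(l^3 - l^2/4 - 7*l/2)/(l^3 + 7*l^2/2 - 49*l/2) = (4*l^2 - l - 14)/(2*(2*l^2 + 7*l - 49))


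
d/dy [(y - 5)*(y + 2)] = 2*y - 3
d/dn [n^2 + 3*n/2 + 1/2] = 2*n + 3/2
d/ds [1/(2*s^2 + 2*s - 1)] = 2*(-2*s - 1)/(2*s^2 + 2*s - 1)^2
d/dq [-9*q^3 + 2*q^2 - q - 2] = -27*q^2 + 4*q - 1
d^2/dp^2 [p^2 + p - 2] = 2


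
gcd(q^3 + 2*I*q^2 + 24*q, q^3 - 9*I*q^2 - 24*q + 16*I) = q - 4*I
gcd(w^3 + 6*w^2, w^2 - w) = w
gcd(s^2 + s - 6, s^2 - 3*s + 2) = s - 2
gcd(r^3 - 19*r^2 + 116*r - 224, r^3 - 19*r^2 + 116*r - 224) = r^3 - 19*r^2 + 116*r - 224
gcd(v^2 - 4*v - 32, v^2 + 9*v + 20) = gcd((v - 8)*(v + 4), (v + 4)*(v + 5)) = v + 4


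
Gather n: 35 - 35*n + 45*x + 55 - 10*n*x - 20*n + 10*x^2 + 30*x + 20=n*(-10*x - 55) + 10*x^2 + 75*x + 110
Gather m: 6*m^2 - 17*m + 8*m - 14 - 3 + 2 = 6*m^2 - 9*m - 15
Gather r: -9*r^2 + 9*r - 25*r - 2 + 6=-9*r^2 - 16*r + 4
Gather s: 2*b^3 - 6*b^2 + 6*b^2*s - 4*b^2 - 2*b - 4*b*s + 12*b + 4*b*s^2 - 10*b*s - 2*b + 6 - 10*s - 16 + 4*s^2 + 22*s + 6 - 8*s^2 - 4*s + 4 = 2*b^3 - 10*b^2 + 8*b + s^2*(4*b - 4) + s*(6*b^2 - 14*b + 8)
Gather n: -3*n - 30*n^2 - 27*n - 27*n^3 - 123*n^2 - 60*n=-27*n^3 - 153*n^2 - 90*n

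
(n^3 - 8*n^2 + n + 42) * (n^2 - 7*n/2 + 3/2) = n^5 - 23*n^4/2 + 61*n^3/2 + 53*n^2/2 - 291*n/2 + 63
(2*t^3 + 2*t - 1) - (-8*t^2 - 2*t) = 2*t^3 + 8*t^2 + 4*t - 1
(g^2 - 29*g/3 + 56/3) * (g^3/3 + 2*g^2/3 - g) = g^5/3 - 23*g^4/9 - 11*g^3/9 + 199*g^2/9 - 56*g/3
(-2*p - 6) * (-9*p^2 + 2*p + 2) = 18*p^3 + 50*p^2 - 16*p - 12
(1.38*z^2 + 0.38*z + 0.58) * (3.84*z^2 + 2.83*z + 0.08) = 5.2992*z^4 + 5.3646*z^3 + 3.413*z^2 + 1.6718*z + 0.0464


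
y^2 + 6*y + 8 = (y + 2)*(y + 4)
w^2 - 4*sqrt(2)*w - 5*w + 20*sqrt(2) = (w - 5)*(w - 4*sqrt(2))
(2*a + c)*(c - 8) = 2*a*c - 16*a + c^2 - 8*c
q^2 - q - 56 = (q - 8)*(q + 7)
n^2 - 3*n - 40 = (n - 8)*(n + 5)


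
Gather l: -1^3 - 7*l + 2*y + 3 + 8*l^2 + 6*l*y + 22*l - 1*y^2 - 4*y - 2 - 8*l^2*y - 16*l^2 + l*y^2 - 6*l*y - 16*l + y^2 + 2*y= l^2*(-8*y - 8) + l*(y^2 - 1)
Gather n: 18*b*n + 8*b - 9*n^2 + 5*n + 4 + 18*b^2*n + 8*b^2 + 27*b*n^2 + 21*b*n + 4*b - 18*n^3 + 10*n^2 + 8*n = 8*b^2 + 12*b - 18*n^3 + n^2*(27*b + 1) + n*(18*b^2 + 39*b + 13) + 4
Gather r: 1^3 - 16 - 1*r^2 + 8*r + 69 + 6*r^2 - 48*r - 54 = 5*r^2 - 40*r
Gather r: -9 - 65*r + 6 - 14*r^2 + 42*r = -14*r^2 - 23*r - 3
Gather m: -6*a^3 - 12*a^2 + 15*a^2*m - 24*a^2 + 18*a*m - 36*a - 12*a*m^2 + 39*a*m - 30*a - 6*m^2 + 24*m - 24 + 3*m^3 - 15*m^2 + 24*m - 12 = -6*a^3 - 36*a^2 - 66*a + 3*m^3 + m^2*(-12*a - 21) + m*(15*a^2 + 57*a + 48) - 36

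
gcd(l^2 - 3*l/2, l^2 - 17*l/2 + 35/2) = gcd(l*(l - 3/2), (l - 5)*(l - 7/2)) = 1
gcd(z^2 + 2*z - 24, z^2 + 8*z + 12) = z + 6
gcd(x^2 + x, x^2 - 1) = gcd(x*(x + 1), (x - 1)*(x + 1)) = x + 1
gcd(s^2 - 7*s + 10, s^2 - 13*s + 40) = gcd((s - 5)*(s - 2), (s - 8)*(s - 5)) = s - 5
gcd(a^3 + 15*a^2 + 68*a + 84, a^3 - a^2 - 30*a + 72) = a + 6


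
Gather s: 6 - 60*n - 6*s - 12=-60*n - 6*s - 6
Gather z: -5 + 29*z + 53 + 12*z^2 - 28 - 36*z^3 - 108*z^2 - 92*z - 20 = -36*z^3 - 96*z^2 - 63*z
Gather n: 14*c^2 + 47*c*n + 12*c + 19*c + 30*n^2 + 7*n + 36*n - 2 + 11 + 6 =14*c^2 + 31*c + 30*n^2 + n*(47*c + 43) + 15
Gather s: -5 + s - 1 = s - 6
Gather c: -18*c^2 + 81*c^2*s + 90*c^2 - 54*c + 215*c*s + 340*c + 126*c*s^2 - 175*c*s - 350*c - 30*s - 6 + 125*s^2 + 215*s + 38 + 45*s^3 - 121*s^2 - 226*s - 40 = c^2*(81*s + 72) + c*(126*s^2 + 40*s - 64) + 45*s^3 + 4*s^2 - 41*s - 8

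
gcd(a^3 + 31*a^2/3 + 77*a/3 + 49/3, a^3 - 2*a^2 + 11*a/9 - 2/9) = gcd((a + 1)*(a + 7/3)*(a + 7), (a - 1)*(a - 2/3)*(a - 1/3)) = 1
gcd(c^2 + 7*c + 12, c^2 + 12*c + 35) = 1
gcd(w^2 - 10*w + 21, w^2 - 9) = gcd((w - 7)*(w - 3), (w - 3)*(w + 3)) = w - 3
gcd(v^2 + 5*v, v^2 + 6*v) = v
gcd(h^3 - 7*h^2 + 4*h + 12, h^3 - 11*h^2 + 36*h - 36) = h^2 - 8*h + 12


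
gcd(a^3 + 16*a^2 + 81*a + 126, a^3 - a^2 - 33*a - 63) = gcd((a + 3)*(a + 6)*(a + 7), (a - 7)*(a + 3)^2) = a + 3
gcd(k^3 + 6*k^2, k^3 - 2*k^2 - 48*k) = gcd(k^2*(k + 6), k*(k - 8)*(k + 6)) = k^2 + 6*k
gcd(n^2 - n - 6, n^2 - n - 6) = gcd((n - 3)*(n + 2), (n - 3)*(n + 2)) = n^2 - n - 6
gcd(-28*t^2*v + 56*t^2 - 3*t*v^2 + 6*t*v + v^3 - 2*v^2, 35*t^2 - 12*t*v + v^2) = 7*t - v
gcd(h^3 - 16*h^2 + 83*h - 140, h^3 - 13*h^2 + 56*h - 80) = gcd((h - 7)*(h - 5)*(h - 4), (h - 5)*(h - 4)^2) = h^2 - 9*h + 20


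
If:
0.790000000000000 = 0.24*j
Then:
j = 3.29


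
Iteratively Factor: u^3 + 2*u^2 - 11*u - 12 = (u + 4)*(u^2 - 2*u - 3) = (u - 3)*(u + 4)*(u + 1)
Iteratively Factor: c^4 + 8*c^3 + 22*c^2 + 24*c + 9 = (c + 3)*(c^3 + 5*c^2 + 7*c + 3) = (c + 1)*(c + 3)*(c^2 + 4*c + 3) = (c + 1)*(c + 3)^2*(c + 1)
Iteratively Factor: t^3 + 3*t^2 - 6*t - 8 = (t + 4)*(t^2 - t - 2) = (t + 1)*(t + 4)*(t - 2)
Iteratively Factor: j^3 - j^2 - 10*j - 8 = (j - 4)*(j^2 + 3*j + 2) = (j - 4)*(j + 1)*(j + 2)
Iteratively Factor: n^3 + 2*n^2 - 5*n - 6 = (n + 3)*(n^2 - n - 2) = (n + 1)*(n + 3)*(n - 2)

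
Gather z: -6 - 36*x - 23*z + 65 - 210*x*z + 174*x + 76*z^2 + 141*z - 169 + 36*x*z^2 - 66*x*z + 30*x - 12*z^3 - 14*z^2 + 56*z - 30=168*x - 12*z^3 + z^2*(36*x + 62) + z*(174 - 276*x) - 140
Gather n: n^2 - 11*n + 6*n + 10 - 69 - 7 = n^2 - 5*n - 66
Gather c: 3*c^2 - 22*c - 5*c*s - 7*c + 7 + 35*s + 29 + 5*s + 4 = 3*c^2 + c*(-5*s - 29) + 40*s + 40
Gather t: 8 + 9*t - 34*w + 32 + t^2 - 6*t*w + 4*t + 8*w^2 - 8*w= t^2 + t*(13 - 6*w) + 8*w^2 - 42*w + 40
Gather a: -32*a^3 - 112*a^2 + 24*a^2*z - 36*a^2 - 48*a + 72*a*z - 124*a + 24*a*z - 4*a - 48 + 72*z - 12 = -32*a^3 + a^2*(24*z - 148) + a*(96*z - 176) + 72*z - 60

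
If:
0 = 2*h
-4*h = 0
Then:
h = 0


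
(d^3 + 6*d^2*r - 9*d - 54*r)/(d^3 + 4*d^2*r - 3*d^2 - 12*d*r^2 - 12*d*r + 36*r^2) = (-d - 3)/(-d + 2*r)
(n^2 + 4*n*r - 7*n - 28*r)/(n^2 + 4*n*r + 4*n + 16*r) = (n - 7)/(n + 4)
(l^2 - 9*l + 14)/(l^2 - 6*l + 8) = (l - 7)/(l - 4)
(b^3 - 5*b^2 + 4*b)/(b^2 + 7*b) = (b^2 - 5*b + 4)/(b + 7)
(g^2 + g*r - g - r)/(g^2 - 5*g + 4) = (g + r)/(g - 4)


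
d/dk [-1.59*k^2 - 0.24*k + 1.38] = -3.18*k - 0.24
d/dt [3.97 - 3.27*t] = -3.27000000000000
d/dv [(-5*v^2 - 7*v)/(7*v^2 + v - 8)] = 4*(11*v^2 + 20*v + 14)/(49*v^4 + 14*v^3 - 111*v^2 - 16*v + 64)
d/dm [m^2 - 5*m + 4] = 2*m - 5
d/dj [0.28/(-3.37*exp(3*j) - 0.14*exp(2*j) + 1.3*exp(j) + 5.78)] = (2.8308*exp(2*j) + 0.0784*exp(j) - 0.364)*exp(j)/(3.37*exp(3*j) + 0.14*exp(2*j) - 1.3*exp(j) - 5.78)^2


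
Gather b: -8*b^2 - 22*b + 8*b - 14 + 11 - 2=-8*b^2 - 14*b - 5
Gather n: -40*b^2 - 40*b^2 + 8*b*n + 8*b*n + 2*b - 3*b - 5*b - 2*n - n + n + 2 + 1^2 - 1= -80*b^2 - 6*b + n*(16*b - 2) + 2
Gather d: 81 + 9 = 90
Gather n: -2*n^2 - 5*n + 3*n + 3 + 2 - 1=-2*n^2 - 2*n + 4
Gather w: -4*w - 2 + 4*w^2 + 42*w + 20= 4*w^2 + 38*w + 18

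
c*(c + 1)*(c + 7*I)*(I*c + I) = I*c^4 - 7*c^3 + 2*I*c^3 - 14*c^2 + I*c^2 - 7*c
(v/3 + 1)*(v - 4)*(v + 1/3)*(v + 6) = v^4/3 + 16*v^3/9 - 49*v^2/9 - 26*v - 8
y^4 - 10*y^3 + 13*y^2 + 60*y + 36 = (y - 6)^2*(y + 1)^2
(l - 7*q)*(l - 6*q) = l^2 - 13*l*q + 42*q^2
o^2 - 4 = (o - 2)*(o + 2)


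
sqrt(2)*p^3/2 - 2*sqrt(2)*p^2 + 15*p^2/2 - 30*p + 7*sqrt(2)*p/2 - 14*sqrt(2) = (p - 4)*(p + 7*sqrt(2))*(sqrt(2)*p/2 + 1/2)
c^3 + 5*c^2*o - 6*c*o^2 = c*(c - o)*(c + 6*o)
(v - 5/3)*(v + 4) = v^2 + 7*v/3 - 20/3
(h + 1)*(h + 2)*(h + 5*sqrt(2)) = h^3 + 3*h^2 + 5*sqrt(2)*h^2 + 2*h + 15*sqrt(2)*h + 10*sqrt(2)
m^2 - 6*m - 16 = (m - 8)*(m + 2)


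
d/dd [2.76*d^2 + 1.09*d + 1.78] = 5.52*d + 1.09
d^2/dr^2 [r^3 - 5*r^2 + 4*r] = 6*r - 10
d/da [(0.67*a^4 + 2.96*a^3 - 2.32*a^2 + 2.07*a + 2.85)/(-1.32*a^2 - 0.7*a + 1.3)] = (-1.7688*a^5 - 5.3142*a^4 - 0.659999999999999*a^3 + 15.9004*a^2 + 1.492*a + 4.686)/(1.7424*a^4 + 1.848*a^3 - 2.942*a^2 - 1.82*a + 1.69)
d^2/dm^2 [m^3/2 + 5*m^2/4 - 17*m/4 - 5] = 3*m + 5/2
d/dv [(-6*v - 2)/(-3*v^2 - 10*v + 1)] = 2*(-9*v^2 - 6*v - 13)/(9*v^4 + 60*v^3 + 94*v^2 - 20*v + 1)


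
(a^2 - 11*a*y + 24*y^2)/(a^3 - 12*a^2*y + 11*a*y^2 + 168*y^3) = (-a + 3*y)/(-a^2 + 4*a*y + 21*y^2)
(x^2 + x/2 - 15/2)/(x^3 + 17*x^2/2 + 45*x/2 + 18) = (2*x - 5)/(2*x^2 + 11*x + 12)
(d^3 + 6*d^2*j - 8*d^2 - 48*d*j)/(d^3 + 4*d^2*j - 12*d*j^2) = (d - 8)/(d - 2*j)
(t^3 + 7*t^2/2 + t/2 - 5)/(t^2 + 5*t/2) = t + 1 - 2/t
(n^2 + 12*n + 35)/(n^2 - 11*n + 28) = (n^2 + 12*n + 35)/(n^2 - 11*n + 28)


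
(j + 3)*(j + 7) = j^2 + 10*j + 21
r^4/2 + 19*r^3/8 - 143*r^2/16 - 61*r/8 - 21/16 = (r/2 + 1/4)*(r - 3)*(r + 1/4)*(r + 7)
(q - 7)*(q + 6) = q^2 - q - 42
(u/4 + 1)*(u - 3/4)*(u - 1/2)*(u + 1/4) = u^4/4 + 3*u^3/4 - 63*u^2/64 + 11*u/128 + 3/32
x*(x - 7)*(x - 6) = x^3 - 13*x^2 + 42*x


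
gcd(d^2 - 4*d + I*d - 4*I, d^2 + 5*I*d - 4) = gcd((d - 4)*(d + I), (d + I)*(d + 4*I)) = d + I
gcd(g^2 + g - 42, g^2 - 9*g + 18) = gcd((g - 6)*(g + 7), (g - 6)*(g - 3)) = g - 6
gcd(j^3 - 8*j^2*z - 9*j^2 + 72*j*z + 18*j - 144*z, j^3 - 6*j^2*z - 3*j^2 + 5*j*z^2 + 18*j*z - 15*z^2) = j - 3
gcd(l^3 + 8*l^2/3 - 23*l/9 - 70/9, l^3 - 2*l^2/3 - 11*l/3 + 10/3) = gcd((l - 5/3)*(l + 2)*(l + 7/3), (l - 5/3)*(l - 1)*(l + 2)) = l^2 + l/3 - 10/3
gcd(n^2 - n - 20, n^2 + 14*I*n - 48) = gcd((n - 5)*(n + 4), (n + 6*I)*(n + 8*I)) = 1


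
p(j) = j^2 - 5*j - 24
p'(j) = 2*j - 5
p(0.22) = -25.05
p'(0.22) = -4.56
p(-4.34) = 16.54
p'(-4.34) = -13.68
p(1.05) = -28.15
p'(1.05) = -2.90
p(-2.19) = -8.25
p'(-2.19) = -9.38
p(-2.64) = -3.83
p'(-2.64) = -10.28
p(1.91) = -29.90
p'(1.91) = -1.18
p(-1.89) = -10.98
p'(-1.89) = -8.78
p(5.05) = -23.75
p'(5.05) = 5.10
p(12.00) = 60.00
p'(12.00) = 19.00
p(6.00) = -18.00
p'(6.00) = 7.00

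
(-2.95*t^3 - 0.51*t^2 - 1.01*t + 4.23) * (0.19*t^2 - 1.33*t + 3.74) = -0.5605*t^5 + 3.8266*t^4 - 10.5466*t^3 + 0.2396*t^2 - 9.4033*t + 15.8202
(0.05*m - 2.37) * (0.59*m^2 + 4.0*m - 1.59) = 0.0295*m^3 - 1.1983*m^2 - 9.5595*m + 3.7683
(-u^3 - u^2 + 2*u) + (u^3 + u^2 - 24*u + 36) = 36 - 22*u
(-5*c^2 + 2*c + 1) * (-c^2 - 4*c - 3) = 5*c^4 + 18*c^3 + 6*c^2 - 10*c - 3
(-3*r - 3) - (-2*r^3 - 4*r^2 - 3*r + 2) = 2*r^3 + 4*r^2 - 5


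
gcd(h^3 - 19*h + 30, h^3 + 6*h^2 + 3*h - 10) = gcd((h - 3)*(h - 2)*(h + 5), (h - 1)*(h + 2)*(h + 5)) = h + 5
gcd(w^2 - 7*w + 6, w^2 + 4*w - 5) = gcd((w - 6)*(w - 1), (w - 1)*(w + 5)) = w - 1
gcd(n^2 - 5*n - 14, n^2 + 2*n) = n + 2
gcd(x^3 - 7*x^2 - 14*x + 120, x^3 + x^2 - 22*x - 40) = x^2 - x - 20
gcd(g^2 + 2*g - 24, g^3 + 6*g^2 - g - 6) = g + 6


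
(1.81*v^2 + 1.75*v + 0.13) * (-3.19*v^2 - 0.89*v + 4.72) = -5.7739*v^4 - 7.1934*v^3 + 6.571*v^2 + 8.1443*v + 0.6136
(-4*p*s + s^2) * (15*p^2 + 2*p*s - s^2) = -60*p^3*s + 7*p^2*s^2 + 6*p*s^3 - s^4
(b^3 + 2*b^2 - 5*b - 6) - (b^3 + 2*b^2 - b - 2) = -4*b - 4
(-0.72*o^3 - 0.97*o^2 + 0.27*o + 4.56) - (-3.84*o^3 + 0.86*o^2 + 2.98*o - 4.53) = 3.12*o^3 - 1.83*o^2 - 2.71*o + 9.09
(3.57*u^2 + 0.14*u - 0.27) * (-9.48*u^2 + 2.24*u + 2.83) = -33.8436*u^4 + 6.6696*u^3 + 12.9763*u^2 - 0.2086*u - 0.7641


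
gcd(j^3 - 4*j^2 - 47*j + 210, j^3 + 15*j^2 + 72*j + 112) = j + 7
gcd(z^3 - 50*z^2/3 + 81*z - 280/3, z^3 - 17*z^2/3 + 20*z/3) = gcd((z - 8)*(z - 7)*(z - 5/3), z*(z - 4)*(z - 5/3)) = z - 5/3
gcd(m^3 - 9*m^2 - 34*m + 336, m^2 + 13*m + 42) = m + 6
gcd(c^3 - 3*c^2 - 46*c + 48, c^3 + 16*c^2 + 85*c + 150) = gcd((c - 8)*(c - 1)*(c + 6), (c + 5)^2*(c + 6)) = c + 6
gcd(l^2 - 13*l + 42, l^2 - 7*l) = l - 7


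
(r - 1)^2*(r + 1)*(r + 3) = r^4 + 2*r^3 - 4*r^2 - 2*r + 3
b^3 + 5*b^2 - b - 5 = (b - 1)*(b + 1)*(b + 5)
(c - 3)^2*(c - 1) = c^3 - 7*c^2 + 15*c - 9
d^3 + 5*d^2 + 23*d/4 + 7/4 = (d + 1/2)*(d + 1)*(d + 7/2)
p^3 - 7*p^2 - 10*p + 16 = (p - 8)*(p - 1)*(p + 2)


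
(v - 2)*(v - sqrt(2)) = v^2 - 2*v - sqrt(2)*v + 2*sqrt(2)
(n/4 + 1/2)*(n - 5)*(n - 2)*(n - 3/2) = n^4/4 - 13*n^3/8 + 7*n^2/8 + 13*n/2 - 15/2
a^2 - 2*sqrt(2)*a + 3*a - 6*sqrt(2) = (a + 3)*(a - 2*sqrt(2))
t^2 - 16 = (t - 4)*(t + 4)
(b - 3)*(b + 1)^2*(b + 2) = b^4 + b^3 - 7*b^2 - 13*b - 6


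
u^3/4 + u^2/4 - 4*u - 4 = (u/4 + 1/4)*(u - 4)*(u + 4)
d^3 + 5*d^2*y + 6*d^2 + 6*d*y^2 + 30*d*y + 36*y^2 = (d + 6)*(d + 2*y)*(d + 3*y)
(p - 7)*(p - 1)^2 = p^3 - 9*p^2 + 15*p - 7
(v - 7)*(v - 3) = v^2 - 10*v + 21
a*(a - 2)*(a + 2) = a^3 - 4*a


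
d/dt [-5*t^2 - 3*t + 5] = -10*t - 3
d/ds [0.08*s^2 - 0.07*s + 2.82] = 0.16*s - 0.07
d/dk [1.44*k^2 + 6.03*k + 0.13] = 2.88*k + 6.03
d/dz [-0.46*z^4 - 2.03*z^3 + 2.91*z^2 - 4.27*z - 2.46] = -1.84*z^3 - 6.09*z^2 + 5.82*z - 4.27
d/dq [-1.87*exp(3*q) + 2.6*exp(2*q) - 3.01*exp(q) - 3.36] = (-5.61*exp(2*q) + 5.2*exp(q) - 3.01)*exp(q)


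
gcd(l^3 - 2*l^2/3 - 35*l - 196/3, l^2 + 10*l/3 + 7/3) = l + 7/3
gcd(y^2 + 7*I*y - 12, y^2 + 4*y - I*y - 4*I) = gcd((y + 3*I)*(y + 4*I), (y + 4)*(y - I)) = 1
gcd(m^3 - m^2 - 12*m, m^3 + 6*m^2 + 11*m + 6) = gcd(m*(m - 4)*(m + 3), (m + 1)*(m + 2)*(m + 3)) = m + 3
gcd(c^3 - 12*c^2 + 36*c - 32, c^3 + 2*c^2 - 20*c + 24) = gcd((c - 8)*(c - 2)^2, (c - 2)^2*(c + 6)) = c^2 - 4*c + 4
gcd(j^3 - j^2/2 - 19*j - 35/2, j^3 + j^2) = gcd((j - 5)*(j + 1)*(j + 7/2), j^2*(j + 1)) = j + 1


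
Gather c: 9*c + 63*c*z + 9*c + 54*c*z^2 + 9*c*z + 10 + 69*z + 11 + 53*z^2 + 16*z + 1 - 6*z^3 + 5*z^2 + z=c*(54*z^2 + 72*z + 18) - 6*z^3 + 58*z^2 + 86*z + 22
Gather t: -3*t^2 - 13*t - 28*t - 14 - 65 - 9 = -3*t^2 - 41*t - 88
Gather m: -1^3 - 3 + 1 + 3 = 0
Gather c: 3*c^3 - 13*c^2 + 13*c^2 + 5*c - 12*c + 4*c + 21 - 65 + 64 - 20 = 3*c^3 - 3*c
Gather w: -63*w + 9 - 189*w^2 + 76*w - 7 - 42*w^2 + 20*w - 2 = -231*w^2 + 33*w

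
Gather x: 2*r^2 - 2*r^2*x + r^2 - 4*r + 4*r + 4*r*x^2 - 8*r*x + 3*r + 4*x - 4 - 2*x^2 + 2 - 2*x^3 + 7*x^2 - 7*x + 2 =3*r^2 + 3*r - 2*x^3 + x^2*(4*r + 5) + x*(-2*r^2 - 8*r - 3)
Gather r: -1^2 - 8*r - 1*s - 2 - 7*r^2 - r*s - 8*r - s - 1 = -7*r^2 + r*(-s - 16) - 2*s - 4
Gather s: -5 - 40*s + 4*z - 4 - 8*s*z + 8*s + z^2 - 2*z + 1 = s*(-8*z - 32) + z^2 + 2*z - 8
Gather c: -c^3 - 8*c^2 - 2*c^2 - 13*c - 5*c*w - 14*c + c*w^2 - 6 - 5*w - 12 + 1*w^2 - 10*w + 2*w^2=-c^3 - 10*c^2 + c*(w^2 - 5*w - 27) + 3*w^2 - 15*w - 18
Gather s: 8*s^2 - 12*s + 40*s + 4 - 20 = 8*s^2 + 28*s - 16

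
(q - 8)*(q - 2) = q^2 - 10*q + 16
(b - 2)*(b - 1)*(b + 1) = b^3 - 2*b^2 - b + 2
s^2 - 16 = (s - 4)*(s + 4)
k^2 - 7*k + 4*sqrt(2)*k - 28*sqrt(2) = (k - 7)*(k + 4*sqrt(2))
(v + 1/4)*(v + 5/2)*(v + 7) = v^3 + 39*v^2/4 + 159*v/8 + 35/8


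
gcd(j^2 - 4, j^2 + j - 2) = j + 2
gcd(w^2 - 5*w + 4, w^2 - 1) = w - 1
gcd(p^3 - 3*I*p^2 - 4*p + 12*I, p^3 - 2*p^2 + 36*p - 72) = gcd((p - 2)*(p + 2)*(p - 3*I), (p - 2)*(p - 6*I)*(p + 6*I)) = p - 2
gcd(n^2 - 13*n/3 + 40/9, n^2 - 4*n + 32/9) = n - 8/3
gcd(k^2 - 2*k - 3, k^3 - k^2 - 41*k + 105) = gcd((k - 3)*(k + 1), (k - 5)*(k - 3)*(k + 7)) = k - 3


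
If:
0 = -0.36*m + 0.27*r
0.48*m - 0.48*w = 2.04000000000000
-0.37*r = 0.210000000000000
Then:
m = -0.43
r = -0.57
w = -4.68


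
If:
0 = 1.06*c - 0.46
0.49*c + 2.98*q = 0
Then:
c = 0.43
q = -0.07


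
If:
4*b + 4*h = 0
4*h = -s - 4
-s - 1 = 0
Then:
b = 3/4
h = -3/4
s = -1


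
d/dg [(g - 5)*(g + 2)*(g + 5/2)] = 3*g^2 - g - 35/2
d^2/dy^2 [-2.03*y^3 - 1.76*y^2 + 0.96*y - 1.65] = -12.18*y - 3.52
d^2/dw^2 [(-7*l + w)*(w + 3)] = 2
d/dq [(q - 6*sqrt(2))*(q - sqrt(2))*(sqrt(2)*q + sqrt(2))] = 3*sqrt(2)*q^2 - 28*q + 2*sqrt(2)*q - 14 + 12*sqrt(2)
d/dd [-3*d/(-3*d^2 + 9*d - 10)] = 3*(10 - 3*d^2)/(9*d^4 - 54*d^3 + 141*d^2 - 180*d + 100)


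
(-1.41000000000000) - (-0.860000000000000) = -0.550000000000000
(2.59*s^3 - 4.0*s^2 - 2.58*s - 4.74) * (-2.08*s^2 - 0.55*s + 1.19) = -5.3872*s^5 + 6.8955*s^4 + 10.6485*s^3 + 6.5182*s^2 - 0.4632*s - 5.6406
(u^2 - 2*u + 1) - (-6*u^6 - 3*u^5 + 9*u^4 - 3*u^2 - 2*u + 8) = 6*u^6 + 3*u^5 - 9*u^4 + 4*u^2 - 7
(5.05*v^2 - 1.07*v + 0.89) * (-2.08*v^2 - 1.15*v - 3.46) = -10.504*v^4 - 3.5819*v^3 - 18.0937*v^2 + 2.6787*v - 3.0794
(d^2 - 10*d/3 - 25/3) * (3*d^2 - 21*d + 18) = 3*d^4 - 31*d^3 + 63*d^2 + 115*d - 150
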